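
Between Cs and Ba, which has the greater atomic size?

Cs is in period 6, group 1; Ba is in period 6, group 2.
Across a period the added protons contract the valence shell; down a group each new principal shell makes the atom larger.
All lie in period 6, so atomic radius increases right to left.
So Cs has the greater atomic size (Cs > Ba).

Cs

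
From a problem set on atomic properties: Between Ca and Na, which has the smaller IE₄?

After 3 electrons have been removed, what remains? Ca³⁺ is already 1 electron into the core; Na³⁺ is already 2 electrons into the core.
All of these are removing an electron from a noble-gas core or deeper; the smaller core (lower principal quantum number) is held far more tightly, and within a period the higher nuclear charge binds the same core more tightly.
The numbers (kJ/mol): Ca 6491, Na 9543.
Overall IE_4 order: Ca < Na.

Ca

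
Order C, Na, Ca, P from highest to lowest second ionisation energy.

Consider each +1 ion: C⁺ still has 3 valence electrons; Na⁺ is the bare [Ne] core; Ca⁺ still has 1 valence electron; P⁺ still has 4 valence electrons.
Breaking into a closed-shell core is much more expensive than removing a leftover valence electron — Na has the largest IE_2 here.
Valence configurations: C⁺ [He]2s²2p¹, Ca⁺ [Ar]4s¹, P⁺ [Ne]3s²3p².
Tabulated IE_2 (kJ/mol): C 2353, Na 4562, Ca 1145, P 1907.
Hence IE_2: Ca < P < C < Na.

Na, C, P, Ca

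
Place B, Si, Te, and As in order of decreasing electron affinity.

Adding an electron releases more energy for atoms nearer the top right (short of the noble gases).
A diagonal step moves right (one effect) and down (the opposite effect) at once.
As > B: period and group pull opposite ways; the across-period shift dominates (78 vs 27 kJ/mol).
Si > As: the two effects oppose for this pair; the down-group effect wins (134 vs 78 kJ/mol).
Te > Si: period and group pull opposite ways; the across-period shift dominates (190 vs 134 kJ/mol).
Tabulated electron affinity (kJ/mol): B 27, Si 134, As 78, Te 190.
So from highest to lowest: Te > Si > As > B.

Te > Si > As > B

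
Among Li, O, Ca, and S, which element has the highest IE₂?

Li

After 1 electron has been removed, what remains? Li⁺ is the bare [He] core; O⁺ still has 5 valence electrons; Ca⁺ still has 1 valence electron; S⁺ still has 5 valence electrons.
Core electrons are held far more tightly than valence electrons, so Li tops the IE_2 order.
Valence configurations: O⁺ [He]2s²2p³, Ca⁺ [Ar]4s¹, S⁺ [Ne]3s²3p³.
Tabulated IE_2 (kJ/mol): Li 7298, O 3388, Ca 1145, S 2252.
Overall IE_2 order: Ca < S < O < Li.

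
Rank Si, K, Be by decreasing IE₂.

K > Be > Si

The second ionization energy removes an electron from the +1 ion. For each element: Si⁺ still has 3 valence electrons; K⁺ is the bare [Ar] core; Be⁺ still has 1 valence electron.
Breaking into a closed-shell core is much more expensive than removing a leftover valence electron — K has the largest IE_2 here.
Valence configurations: Si⁺ [Ne]3s²3p¹, Be⁺ [He]2s¹.
The numbers (kJ/mol): Si 1577, K 3052, Be 1757.
So the second ionization energies run Si < Be < K.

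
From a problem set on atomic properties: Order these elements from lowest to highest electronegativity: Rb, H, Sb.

Rb < Sb < H

Atoms toward the upper right of the periodic table pull bonding electrons most strongly.
Here both period and group differ, so the two effects have to be weighed against each other.
Sb > Rb: both are in period 5; the period trend gives Sb the larger value.
H > Sb: the two effects oppose for this pair; the down-group effect wins (2.20 vs 2.05).
For reference (Pauling): H 2.20, Rb 0.82, Sb 2.05.
So from lowest to highest: Rb < Sb < H.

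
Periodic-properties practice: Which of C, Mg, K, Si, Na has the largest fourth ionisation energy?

Mg

Consider each +3 ion: C³⁺ still has 1 valence electron; Mg³⁺ is already 1 electron into the core; K³⁺ is already 2 electrons into the core; Si³⁺ still has 1 valence electron; Na³⁺ is already 2 electrons into the core.
Usually core removal costs more than valence removal, but here the competition is close: a tightly held n=2 valence electron can cost more to remove than an n=3 core electron, so the actual values have to decide it.
Valence configurations: C³⁺ [He]2s¹, Si³⁺ [Ne]3s¹.
Tabulated IE_4 (kJ/mol): C 6223, Mg 10543, K 5877, Si 4356, Na 9543.
So the fourth ionization energies run Si < K < C < Na < Mg.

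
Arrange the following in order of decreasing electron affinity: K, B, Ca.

Atoms with high Z_eff and room in the valence shell (especially the halogens) have the most exothermic electron affinities.
Here both period and group differ, so the two effects have to be weighed against each other.
B > Ca: both effects reinforce here, so B is clearly the higher of the two.
K > B: this pair runs against the simple trend — see the exception note.
Note the exception: K has a higher electron affinity than B, contrary to the simple trend — B's ns²np¹ configuration gives only a small electron affinity — the sparsely filled np subshell binds an added electron weakly.
Note the exception: K has a higher electron affinity than Ca, contrary to the simple trend — adding an electron to Ca (ns²) has to open a new, higher-energy np subshell, which is unfavourable.
Approximate values (kJ/mol): B 27, K 48, Ca 2.
So from highest to lowest: K > B > Ca.

K, B, Ca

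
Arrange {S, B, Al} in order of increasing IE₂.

Al < S < B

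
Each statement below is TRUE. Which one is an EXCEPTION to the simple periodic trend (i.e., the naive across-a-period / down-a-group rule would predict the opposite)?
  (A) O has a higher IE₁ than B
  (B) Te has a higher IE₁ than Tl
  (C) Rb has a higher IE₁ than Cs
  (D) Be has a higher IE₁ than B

(D)

The general trend: IE₁ increases across a period and decreases down a group.
(A) O (period 2, group 16) vs B (period 2, group 13): the stated order agrees with the simple trend.
(B) Te (period 5, group 16) vs Tl (period 6, group 13): the stated order agrees with the simple trend.
(C) Rb (period 5, group 1) vs Cs (period 6, group 1): the stated order agrees with the simple trend.
(D) Be (period 2, group 2) vs B (period 2, group 13): the stated order contradicts the simple trend.
The exception is (D): removing B's lone 2p electron is easier than breaking Be's filled 2s².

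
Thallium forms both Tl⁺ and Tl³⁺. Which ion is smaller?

Tl³⁺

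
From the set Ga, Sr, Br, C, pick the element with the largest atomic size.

C is in period 2, group 14; Ga is in period 4, group 13; Br is in period 4, group 17; Sr is in period 5, group 2.
Across a period the added protons contract the valence shell; down a group each new principal shell makes the atom larger.
These span different periods and groups, so the two trends combine.
Br > C: the two effects oppose for this pair; the down-group effect wins (114 vs 75 pm).
Ga > Br: Ga lies to the left of Br in period 4, so the across-period effect alone puts Ga larger.
Sr > Ga: relative to Ga, both the across-period and down-group shifts push Sr's atomic radius up.
Tabulated atomic radius (pm): C 75, Ga 124, Br 114, Sr 185.
The largest atomic size among these belongs to Sr.

Sr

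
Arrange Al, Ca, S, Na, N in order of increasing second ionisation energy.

Ca, Al, S, N, Na

The second ionization energy removes an electron from the +1 ion. For each element: Al⁺ still has 2 valence electrons; Ca⁺ still has 1 valence electron; S⁺ still has 5 valence electrons; Na⁺ is the bare [Ne] core; N⁺ still has 4 valence electrons.
Breaking into a closed-shell core is much more expensive than removing a leftover valence electron — Na has the largest IE_2 here.
Valence configurations: Al⁺ [Ne]3s², Ca⁺ [Ar]4s¹, S⁺ [Ne]3s²3p³, N⁺ [He]2s²2p².
Tabulated IE_2 (kJ/mol): Al 1817, Ca 1145, S 2252, Na 4562, N 2856.
Hence IE_2: Ca < Al < S < N < Na.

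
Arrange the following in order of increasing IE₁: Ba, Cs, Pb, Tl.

Cs, Ba, Tl, Pb

IE₁ increases left→right with effective nuclear charge and decreases top→bottom as the valence shell moves farther out.
All lie in period 6, so first ionization energy increases left to right.
So from lowest to highest: Cs < Ba < Tl < Pb.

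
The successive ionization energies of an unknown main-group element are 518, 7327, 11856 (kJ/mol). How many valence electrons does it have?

Look for the largest jump between consecutive ionization energies: IE2/IE1 ≈ 14.1, far larger than any earlier ratio.
That jump marks the point where a core electron is being removed. So the atom has 1 valence electron.

1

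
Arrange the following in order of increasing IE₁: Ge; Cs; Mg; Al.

Cs < Al < Mg < Ge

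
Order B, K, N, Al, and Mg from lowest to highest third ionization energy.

Al < B < K < N < Mg

Consider each +2 ion: B²⁺ still has 1 valence electron; K²⁺ is already 1 electron into the core; N²⁺ still has 3 valence electrons; Al²⁺ still has 1 valence electron; Mg²⁺ is the bare [Ne] core.
Usually core removal costs more than valence removal, but here the competition is close: a tightly held n=2 valence electron can cost more to remove than an n=3 core electron, so the actual values have to decide it.
Valence configurations: B²⁺ [He]2s¹, N²⁺ [He]2s²2p¹, Al²⁺ [Ne]3s¹.
Tabulated IE_3 (kJ/mol): B 3660, K 4420, N 4578, Al 2745, Mg 7733.
Putting it together, IE_3: Al < B < K < N < Mg.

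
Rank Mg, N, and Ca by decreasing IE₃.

Consider each +2 ion: Mg²⁺ is the bare [Ne] core; N²⁺ still has 3 valence electrons; Ca²⁺ is the bare [Ar] core.
Core electrons are held far more tightly than valence electrons, so Ca and Mg top the IE_3 order.
Approximate IE_3 values (kJ/mol): Mg 7733, N 4578, Ca 4912.
So the third ionization energies run N < Ca < Mg.

Mg, Ca, N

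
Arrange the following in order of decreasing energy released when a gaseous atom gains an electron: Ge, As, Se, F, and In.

F > Se > Ge > As > In

F is in period 2, group 17; Ge is in period 4, group 14; As is in period 4, group 15; Se is in period 4, group 16; In is in period 5, group 13.
Electron affinity generally becomes more exothermic across a period toward the halogens and less exothermic down a group.
Here both period and group differ, so the two effects have to be weighed against each other.
As > In: both effects reinforce here, so As is clearly the higher of the two.
Ge > As: this pair runs against the simple trend — see the exception note.
Se > Ge: Se lies to the right of Ge in period 4, so the across-period effect alone puts Se higher.
F > Se: both effects reinforce here, so F is clearly the higher of the two.
Note the exception: Ge has a higher electron affinity than As, contrary to the simple trend — adding an electron to As's half-filled 4p³ is unfavourable, so Ge (4p²) has the more exothermic EA.
For reference (kJ/mol): F 328, Ge 119, As 78, Se 195, In 29.
So from highest to lowest: F > Se > Ge > As > In.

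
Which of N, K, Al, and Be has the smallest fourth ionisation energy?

Consider each +3 ion: N³⁺ still has 2 valence electrons; K³⁺ is already 2 electrons into the core; Al³⁺ is the bare [Ne] core; Be³⁺ is already 1 electron into the core.
Usually core removal costs more than valence removal, but here the competition is close: a tightly held n=2 valence electron can cost more to remove than an n=3 core electron, so the actual values have to decide it.
Approximate IE_4 values (kJ/mol): N 7475, K 5877, Al 11577, Be 21007.
So the fourth ionization energies run K < N < Al < Be.

K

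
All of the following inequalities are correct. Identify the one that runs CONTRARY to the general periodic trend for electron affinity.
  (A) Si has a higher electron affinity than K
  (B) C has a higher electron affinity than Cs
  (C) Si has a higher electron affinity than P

The general trend: electron affinity increases across a period and decreases down a group.
(A) Si (period 3, group 14) vs K (period 4, group 1): the stated order agrees with the simple trend.
(B) C (period 2, group 14) vs Cs (period 6, group 1): the stated order agrees with the simple trend.
(C) Si (period 3, group 14) vs P (period 3, group 15): the stated order contradicts the simple trend.
The exception is (C): adding an electron to P's half-filled 3p³ is unfavourable, so Si (3p²) has the more exothermic EA.

(C)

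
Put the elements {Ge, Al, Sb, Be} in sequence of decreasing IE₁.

First ionization energy rises across a period (greater Z_eff holds electrons more tightly) and falls down a group (valence electrons are farther from the nucleus).
A diagonal step moves right (one effect) and down (the opposite effect) at once.
Ge > Al: the two effects oppose for this pair; the across-period effect wins (762 vs 578 kJ/mol).
Sb > Ge: the two effects oppose for this pair; the across-period effect wins (831 vs 762 kJ/mol).
Be > Sb: period and group pull opposite ways; the down-group shift dominates (900 vs 831 kJ/mol).
Tabulated first ionization energy (kJ/mol): Be 900, Al 578, Ge 762, Sb 831.
So from highest to lowest: Be > Sb > Ge > Al.

Be, Sb, Ge, Al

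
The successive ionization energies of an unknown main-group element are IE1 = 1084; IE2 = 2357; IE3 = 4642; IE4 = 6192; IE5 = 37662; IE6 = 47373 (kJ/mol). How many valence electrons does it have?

4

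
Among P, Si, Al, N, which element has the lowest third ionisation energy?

The third ionization energy removes an electron from the +2 ion. For each element: P²⁺ still has 3 valence electrons; Si²⁺ still has 2 valence electrons; Al²⁺ still has 1 valence electron; N²⁺ still has 3 valence electrons.
All are still removing valence electrons, so compare the +2 ions as you would atoms: IE_3 generally rises across a period (higher Z_eff) and falls down a group (larger shell), subject to the usual subshell exceptions.
Valence configurations: P²⁺ [Ne]3s²3p¹, Si²⁺ [Ne]3s², Al²⁺ [Ne]3s¹, N²⁺ [He]2s²2p¹.
P²⁺ loses a lone 3p electron whereas Si²⁺ must break into a filled 3s² pair, so IE_3(Si) > IE_3(P) even though P has the higher nuclear charge.
Tabulated IE_3 (kJ/mol): P 2914, Si 3232, Al 2745, N 4578.
Putting it together, IE_3: Al < P < Si < N.

Al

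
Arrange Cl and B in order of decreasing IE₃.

Cl > B

IE_3 is the cost of taking one more electron from the +2 cation: Cl²⁺ still has 5 valence electrons; B²⁺ still has 1 valence electron.
All are still removing valence electrons, so compare the +2 ions as you would atoms: IE_3 generally rises across a period (higher Z_eff) and falls down a group (larger shell), subject to the usual subshell exceptions.
Valence configurations: Cl²⁺ [Ne]3s²3p³, B²⁺ [He]2s¹.
Approximate IE_3 values (kJ/mol): Cl 3822, B 3660.
Hence IE_3: B < Cl.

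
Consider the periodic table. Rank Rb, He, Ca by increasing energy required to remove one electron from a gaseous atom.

Rb < Ca < He

He is in period 1, group 18; Ca is in period 4, group 2; Rb is in period 5, group 1.
Removing the outermost electron gets harder across a period and easier down a group.
Neither a single period nor a single group — weigh both effects.
Ca > Rb: both effects reinforce here, so Ca is clearly the higher of the two.
He > Ca: both effects reinforce here, so He is clearly the higher of the two.
Approximate values (kJ/mol): He 2372, Ca 590, Rb 403.
So from lowest to highest: Rb < Ca < He.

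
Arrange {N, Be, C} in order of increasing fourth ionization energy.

C, N, Be

Consider each +3 ion: N³⁺ still has 2 valence electrons; Be³⁺ is already 1 electron into the core; C³⁺ still has 1 valence electron.
Breaking into a closed-shell core is much more expensive than removing a leftover valence electron — Be has the largest IE_4 here.
Valence configurations: N³⁺ [He]2s², C³⁺ [He]2s¹.
The numbers (kJ/mol): N 7475, Be 21007, C 6223.
Hence IE_4: C < N < Be.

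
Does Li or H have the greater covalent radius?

Li

Radius decreases left→right (rising Z_eff, same n) and increases top→bottom (higher n).
All are in group 1, so atomic radius increases down the group.
So Li has the greater covalent radius (Li > H).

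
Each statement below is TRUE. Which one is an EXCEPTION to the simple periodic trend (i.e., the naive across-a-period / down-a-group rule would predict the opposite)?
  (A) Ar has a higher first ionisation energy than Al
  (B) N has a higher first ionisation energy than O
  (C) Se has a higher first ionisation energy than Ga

(B)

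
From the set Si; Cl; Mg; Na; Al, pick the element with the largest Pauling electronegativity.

Na is in period 3, group 1; Mg is in period 3, group 2; Al is in period 3, group 13; Si is in period 3, group 14; Cl is in period 3, group 17.
Electronegativity increases across a period and decreases down a group, tracking effective nuclear charge and atomic size.
All lie in period 3, so electronegativity increases left to right.
The largest Pauling electronegativity among these belongs to Cl.

Cl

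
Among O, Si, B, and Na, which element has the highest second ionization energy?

Consider each +1 ion: O⁺ still has 5 valence electrons; Si⁺ still has 3 valence electrons; B⁺ still has 2 valence electrons; Na⁺ is the bare [Ne] core.
Breaking into a closed-shell core is much more expensive than removing a leftover valence electron — Na has the largest IE_2 here.
Valence configurations: O⁺ [He]2s²2p³, Si⁺ [Ne]3s²3p¹, B⁺ [He]2s².
The numbers (kJ/mol): O 3388, Si 1577, B 2427, Na 4562.
Putting it together, IE_2: Si < B < O < Na.

Na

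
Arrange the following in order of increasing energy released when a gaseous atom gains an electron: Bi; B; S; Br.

B < Bi < S < Br

B is in period 2, group 13; S is in period 3, group 16; Br is in period 4, group 17; Bi is in period 6, group 15.
Adding an electron releases more energy for atoms nearer the top right (short of the noble gases).
Neither a single period nor a single group — weigh both effects.
Bi > B: the two effects oppose for this pair; the across-period effect wins (91 vs 27 kJ/mol).
S > Bi: relative to Bi, both the across-period and down-group shifts push S's electron affinity up.
Br > S: period and group pull opposite ways; the across-period shift dominates (325 vs 200 kJ/mol).
Approximate values (kJ/mol): B 27, S 200, Br 325, Bi 91.
So from lowest to highest: B < Bi < S < Br.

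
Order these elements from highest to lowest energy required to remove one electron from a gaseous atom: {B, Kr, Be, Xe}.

Kr > Xe > Be > B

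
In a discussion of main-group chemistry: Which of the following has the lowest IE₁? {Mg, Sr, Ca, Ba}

Mg is in period 3, group 2; Ca is in period 4, group 2; Sr is in period 5, group 2; Ba is in period 6, group 2.
IE₁ increases left→right with effective nuclear charge and decreases top→bottom as the valence shell moves farther out.
All are in group 2, so first ionization energy increases up the group.
The lowest IE₁ among these belongs to Ba.

Ba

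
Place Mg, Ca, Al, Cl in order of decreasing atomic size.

Ca, Mg, Al, Cl

Mg is in period 3, group 2; Al is in period 3, group 13; Cl is in period 3, group 17; Ca is in period 4, group 2.
Across a period the added protons contract the valence shell; down a group each new principal shell makes the atom larger.
Here both period and group differ, so the two effects have to be weighed against each other.
Al > Cl: both are in period 3; the period trend gives Al the larger value.
Mg > Al: both are in period 3; the period trend gives Mg the larger value.
Ca > Mg: they share group 2; the group trend gives Ca the larger value.
For reference (pm): Mg 139, Al 126, Cl 99, Ca 171.
So from largest to smallest: Ca > Mg > Al > Cl.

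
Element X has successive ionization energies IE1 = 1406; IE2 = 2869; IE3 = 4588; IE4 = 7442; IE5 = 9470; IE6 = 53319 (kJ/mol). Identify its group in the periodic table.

Look for the largest jump between consecutive ionization energies: IE6/IE5 ≈ 5.6, far larger than any earlier ratio.
That jump marks the point where a core electron is being removed. So the atom has 5 valence electrons.
A main-group element with 5 valence electrons is in group 15.

Group 15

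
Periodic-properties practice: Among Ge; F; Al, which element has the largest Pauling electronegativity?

F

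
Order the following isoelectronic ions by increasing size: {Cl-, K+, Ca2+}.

Ca2+, K+, Cl-

All of these have 18 electrons, so size is governed by nuclear charge alone: the more protons, the stronger the pull on the same electron cloud, and the smaller the ion.
Nuclear charges: Ca2+ (Z=20), K+ (Z=19), Cl- (Z=17).
Smallest to largest: Ca2+ < K+ < Cl-.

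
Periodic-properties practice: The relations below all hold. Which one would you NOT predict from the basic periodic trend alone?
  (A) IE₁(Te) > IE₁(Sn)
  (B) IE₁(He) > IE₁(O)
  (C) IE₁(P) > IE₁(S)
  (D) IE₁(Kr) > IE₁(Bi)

(C)

The general trend: IE₁ increases across a period and decreases down a group.
(A) Te (period 5, group 16) vs Sn (period 5, group 14): the stated order agrees with the simple trend.
(B) He (period 1, group 18) vs O (period 2, group 16): the stated order agrees with the simple trend.
(C) P (period 3, group 15) vs S (period 3, group 16): the stated order contradicts the simple trend.
(D) Kr (period 4, group 18) vs Bi (period 6, group 15): the stated order agrees with the simple trend.
The exception is (C): S (3p⁴) ionizes more easily than half-filled P (3p³) because the paired 3p electron in S is pushed out by e⁻–e⁻ repulsion.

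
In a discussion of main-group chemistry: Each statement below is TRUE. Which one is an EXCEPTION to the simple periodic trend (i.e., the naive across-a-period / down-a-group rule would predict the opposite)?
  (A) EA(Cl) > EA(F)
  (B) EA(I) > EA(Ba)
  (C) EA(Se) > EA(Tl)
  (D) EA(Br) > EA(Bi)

(A)

The general trend: electron affinity increases across a period and decreases down a group.
(A) Cl (period 3, group 17) vs F (period 2, group 17): the stated order contradicts the simple trend.
(B) I (period 5, group 17) vs Ba (period 6, group 2): the stated order agrees with the simple trend.
(C) Se (period 4, group 16) vs Tl (period 6, group 13): the stated order agrees with the simple trend.
(D) Br (period 4, group 17) vs Bi (period 6, group 15): the stated order agrees with the simple trend.
The exception is (A): F's small 2p subshell makes the incoming electron feel strong e⁻–e⁻ repulsion, so Cl actually releases more energy on gaining an electron.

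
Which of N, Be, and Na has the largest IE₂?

Na

IE_2 is the cost of taking one more electron from the +1 cation: N⁺ still has 4 valence electrons; Be⁺ still has 1 valence electron; Na⁺ is the bare [Ne] core.
Breaking into a closed-shell core is much more expensive than removing a leftover valence electron — Na has the largest IE_2 here.
Valence configurations: N⁺ [He]2s²2p², Be⁺ [He]2s¹.
Approximate IE_2 values (kJ/mol): N 2856, Be 1757, Na 4562.
Putting it together, IE_2: Be < N < Na.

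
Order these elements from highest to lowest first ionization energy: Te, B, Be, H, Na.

H, Be, Te, B, Na

H is in period 1, group 1; Be is in period 2, group 2; B is in period 2, group 13; Na is in period 3, group 1; Te is in period 5, group 16.
First ionization energy rises across a period (greater Z_eff holds electrons more tightly) and falls down a group (valence electrons are farther from the nucleus).
These span different periods and groups, so the two trends combine.
B > Na: relative to Na, both the across-period and down-group shifts push B's first ionization energy up.
Te > B: period and group pull opposite ways; the across-period shift dominates (869 vs 801 kJ/mol).
Be > Te: period and group pull opposite ways; the down-group shift dominates (900 vs 869 kJ/mol).
H > Be: period and group pull opposite ways; the down-group shift dominates (1312 vs 900 kJ/mol).
Note the exception: Be has a higher first ionization energy than B, contrary to the simple trend — removing B's lone 2p electron is easier than breaking Be's filled 2s².
Approximate values (kJ/mol): H 1312, Be 900, B 801, Na 496, Te 869.
So from highest to lowest: H > Be > Te > B > Na.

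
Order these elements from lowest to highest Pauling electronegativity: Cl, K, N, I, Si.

K < Si < I < N < Cl

N is in period 2, group 15; Si is in period 3, group 14; Cl is in period 3, group 17; K is in period 4, group 1; I is in period 5, group 17.
Smaller atoms with higher effective nuclear charge are more electronegative.
These span different periods and groups, so the two trends combine.
Si > K: relative to K, both the across-period and down-group shifts push Si's electronegativity up.
I > Si: period and group pull opposite ways; the across-period shift dominates (2.66 vs 1.90).
N > I: the two effects oppose for this pair; the down-group effect wins (3.04 vs 2.66).
Cl > N: the two effects oppose for this pair; the across-period effect wins (3.16 vs 3.04).
Approximate values (Pauling): N 3.04, Si 1.90, Cl 3.16, K 0.82, I 2.66.
So from lowest to highest: K < Si < I < N < Cl.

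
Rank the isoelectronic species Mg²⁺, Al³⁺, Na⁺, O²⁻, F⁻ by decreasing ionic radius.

O²⁻, F⁻, Na⁺, Mg²⁺, Al³⁺

All of these have 10 electrons, so size is governed by nuclear charge alone: the more protons, the stronger the pull on the same electron cloud, and the smaller the ion.
Nuclear charges: Al³⁺ (Z=13), Mg²⁺ (Z=12), Na⁺ (Z=11), F⁻ (Z=9), O²⁻ (Z=8).
Largest to smallest: O²⁻ > F⁻ > Na⁺ > Mg²⁺ > Al³⁺.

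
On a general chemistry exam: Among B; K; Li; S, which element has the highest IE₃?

IE_3 is the cost of taking one more electron from the +2 cation: B²⁺ still has 1 valence electron; K²⁺ is already 1 electron into the core; Li²⁺ is already 1 electron into the core; S²⁺ still has 4 valence electrons.
Breaking into a closed-shell core is much more expensive than removing a leftover valence electron — K and Li have the largest IE_3 here.
Valence configurations: B²⁺ [He]2s¹, S²⁺ [Ne]3s²3p².
Approximate IE_3 values (kJ/mol): B 3660, K 4420, Li 11815, S 3357.
Overall IE_3 order: S < B < K < Li.

Li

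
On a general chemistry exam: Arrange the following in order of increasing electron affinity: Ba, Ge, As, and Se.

Ge is in period 4, group 14; As is in period 4, group 15; Se is in period 4, group 16; Ba is in period 6, group 2.
Atoms with high Z_eff and room in the valence shell (especially the halogens) have the most exothermic electron affinities.
These span different periods and groups, so the two trends combine.
As > Ba: relative to Ba, both the across-period and down-group shifts push As's electron affinity up.
Ge > As: this pair runs against the simple trend — see the exception note.
Se > Ge: Se lies to the right of Ge in period 4, so the across-period effect alone puts Se higher.
Note the exception: Ge has a higher electron affinity than As, contrary to the simple trend — adding an electron to As's half-filled 4p³ is unfavourable, so Ge (4p²) has the more exothermic EA.
For reference (kJ/mol): Ge 119, As 78, Se 195, Ba 14.
So from lowest to highest: Ba < As < Ge < Se.

Ba, As, Ge, Se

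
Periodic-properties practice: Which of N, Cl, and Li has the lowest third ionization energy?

Cl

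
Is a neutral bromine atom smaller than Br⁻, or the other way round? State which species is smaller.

Br

Forming Br⁻ adds 1 electron to Br. More electron–electron repulsion in the same shell, with unchanged nuclear charge, lets the cloud expand.
An anion is larger than its parent atom: Br⁻ > Br.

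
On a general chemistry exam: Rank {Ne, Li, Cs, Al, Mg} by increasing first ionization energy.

First ionization energy rises across a period (greater Z_eff holds electrons more tightly) and falls down a group (valence electrons are farther from the nucleus).
Here both period and group differ, so the two effects have to be weighed against each other.
Li > Cs: they share group 1; the group trend gives Li the larger value.
Al > Li: period and group pull opposite ways; the across-period shift dominates (578 vs 520 kJ/mol).
Mg > Al: this pair runs against the simple trend — see the exception note.
Ne > Mg: relative to Mg, both the across-period and down-group shifts push Ne's first ionization energy up.
Note the exception: Mg has a higher first ionization energy than Al, contrary to the simple trend — Al's single 3p electron is easier to remove than one from Mg's filled 3s².
Tabulated first ionization energy (kJ/mol): Li 520, Ne 2081, Mg 738, Al 578, Cs 376.
So from lowest to highest: Cs < Li < Al < Mg < Ne.

Cs, Li, Al, Mg, Ne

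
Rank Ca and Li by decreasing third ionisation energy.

The third ionization energy removes an electron from the +2 ion. For each element: Ca²⁺ is the bare [Ar] core; Li²⁺ is already 1 electron into the core.
All of these are removing an electron from a noble-gas core or deeper; the smaller core (lower principal quantum number) is held far more tightly, and within a period the higher nuclear charge binds the same core more tightly.
Tabulated IE_3 (kJ/mol): Ca 4912, Li 11815.
Overall IE_3 order: Ca < Li.

Li > Ca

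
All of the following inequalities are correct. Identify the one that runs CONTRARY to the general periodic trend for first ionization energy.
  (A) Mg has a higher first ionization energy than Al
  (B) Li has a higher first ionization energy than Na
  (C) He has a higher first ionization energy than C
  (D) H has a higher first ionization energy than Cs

(A)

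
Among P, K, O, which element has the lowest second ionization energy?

P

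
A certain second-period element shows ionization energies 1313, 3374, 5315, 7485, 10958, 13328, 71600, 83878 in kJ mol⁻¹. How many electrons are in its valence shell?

6

Look for the largest jump between consecutive ionization energies: IE7/IE6 ≈ 5.4, far larger than any earlier ratio.
That jump marks the point where a core electron is being removed. So the atom has 6 valence electrons.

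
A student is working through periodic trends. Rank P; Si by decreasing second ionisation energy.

The second ionization energy removes an electron from the +1 ion. For each element: P⁺ still has 4 valence electrons; Si⁺ still has 3 valence electrons.
All are still removing valence electrons, so compare the +1 ions as you would atoms: IE_2 generally rises across a period (higher Z_eff) and falls down a group (larger shell), subject to the usual subshell exceptions.
Valence configurations: P⁺ [Ne]3s²3p², Si⁺ [Ne]3s²3p¹.
Approximate IE_2 values (kJ/mol): P 1907, Si 1577.
Overall IE_2 order: Si < P.

P, Si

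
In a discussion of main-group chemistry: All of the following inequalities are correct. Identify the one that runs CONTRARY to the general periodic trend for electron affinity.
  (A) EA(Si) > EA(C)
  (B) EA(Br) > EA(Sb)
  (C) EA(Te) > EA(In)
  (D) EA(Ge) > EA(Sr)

(A)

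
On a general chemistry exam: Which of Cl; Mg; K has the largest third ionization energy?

IE_3 is the cost of taking one more electron from the +2 cation: Cl²⁺ still has 5 valence electrons; Mg²⁺ is the bare [Ne] core; K²⁺ is already 1 electron into the core.
Breaking into a closed-shell core is much more expensive than removing a leftover valence electron — K and Mg have the largest IE_3 here.
Tabulated IE_3 (kJ/mol): Cl 3822, Mg 7733, K 4420.
So the third ionization energies run Cl < K < Mg.

Mg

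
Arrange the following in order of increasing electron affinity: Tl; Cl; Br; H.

Tl < H < Br < Cl

H is in period 1, group 1; Cl is in period 3, group 17; Br is in period 4, group 17; Tl is in period 6, group 13.
Atoms with high Z_eff and room in the valence shell (especially the halogens) have the most exothermic electron affinities.
Here both period and group differ, so the two effects have to be weighed against each other.
H > Tl: the two effects oppose for this pair; the down-group effect wins (73 vs 19 kJ/mol).
Br > H: the two effects oppose for this pair; the across-period effect wins (325 vs 73 kJ/mol).
Cl > Br: Cl sits above Br in group 17, so the down-group effect alone puts Cl higher.
For reference (kJ/mol): H 73, Cl 349, Br 325, Tl 19.
So from lowest to highest: Tl < H < Br < Cl.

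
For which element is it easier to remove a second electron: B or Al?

Al

The second ionization energy removes an electron from the +1 ion. For each element: B⁺ still has 2 valence electrons; Al⁺ still has 2 valence electrons.
All are still removing valence electrons, so compare the +1 ions as you would atoms: IE_2 generally rises across a period (higher Z_eff) and falls down a group (larger shell), subject to the usual subshell exceptions.
Valence configurations: B⁺ [He]2s², Al⁺ [Ne]3s².
Approximate IE_2 values (kJ/mol): B 2427, Al 1817.
Hence IE_2: Al < B.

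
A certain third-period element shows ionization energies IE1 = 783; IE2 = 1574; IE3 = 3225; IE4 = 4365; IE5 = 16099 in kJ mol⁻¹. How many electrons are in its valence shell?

Look for the largest jump between consecutive ionization energies: IE5/IE4 ≈ 3.7, far larger than any earlier ratio.
That jump marks the point where a core electron is being removed. So the atom has 4 valence electrons.

4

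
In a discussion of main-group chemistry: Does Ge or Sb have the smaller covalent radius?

Ge is in period 4, group 14; Sb is in period 5, group 15.
Atomic radius shrinks across a period as nuclear charge pulls the same shell inward, and grows down a group as new shells are added.
Neither a single period nor a single group — weigh both effects.
Sb > Ge: period and group pull opposite ways; the down-group shift dominates (140 vs 121 pm).
For reference (pm): Ge 121, Sb 140.
So Ge has the smaller covalent radius (Ge < Sb).

Ge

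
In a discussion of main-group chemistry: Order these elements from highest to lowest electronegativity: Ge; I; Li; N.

N > I > Ge > Li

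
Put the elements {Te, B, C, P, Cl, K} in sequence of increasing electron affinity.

B is in period 2, group 13; C is in period 2, group 14; P is in period 3, group 15; Cl is in period 3, group 17; K is in period 4, group 1; Te is in period 5, group 16.
Adding an electron releases more energy for atoms nearer the top right (short of the noble gases).
These span different periods and groups, so the two trends combine.
K > B: this pair runs against the simple trend — see the exception note.
P > K: both effects reinforce here, so P is clearly the higher of the two.
C > P: period and group pull opposite ways; the down-group shift dominates (122 vs 72 kJ/mol).
Te > C: the two effects oppose for this pair; the across-period effect wins (190 vs 122 kJ/mol).
Cl > Te: both effects reinforce here, so Cl is clearly the higher of the two.
Note the exception: K has a higher electron affinity than B, contrary to the simple trend — B's ns²np¹ configuration gives only a small electron affinity — the sparsely filled np subshell binds an added electron weakly.
Tabulated electron affinity (kJ/mol): B 27, C 122, P 72, Cl 349, K 48, Te 190.
So from lowest to highest: B < K < P < C < Te < Cl.

B < K < P < C < Te < Cl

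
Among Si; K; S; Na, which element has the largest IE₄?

Na

IE_4 is the cost of taking one more electron from the +3 cation: Si³⁺ still has 1 valence electron; K³⁺ is already 2 electrons into the core; S³⁺ still has 3 valence electrons; Na³⁺ is already 2 electrons into the core.
Breaking into a closed-shell core is much more expensive than removing a leftover valence electron — K and Na have the largest IE_4 here.
Valence configurations: Si³⁺ [Ne]3s¹, S³⁺ [Ne]3s²3p¹.
Approximate IE_4 values (kJ/mol): Si 4356, K 5877, S 4556, Na 9543.
So the fourth ionization energies run Si < S < K < Na.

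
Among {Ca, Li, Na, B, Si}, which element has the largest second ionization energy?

Consider each +1 ion: Ca⁺ still has 1 valence electron; Li⁺ is the bare [He] core; Na⁺ is the bare [Ne] core; B⁺ still has 2 valence electrons; Si⁺ still has 3 valence electrons.
Core electrons are held far more tightly than valence electrons, so Na and Li top the IE_2 order.
Valence configurations: Ca⁺ [Ar]4s¹, B⁺ [He]2s², Si⁺ [Ne]3s²3p¹.
Tabulated IE_2 (kJ/mol): Ca 1145, Li 7298, Na 4562, B 2427, Si 1577.
Hence IE_2: Ca < Si < B < Na < Li.

Li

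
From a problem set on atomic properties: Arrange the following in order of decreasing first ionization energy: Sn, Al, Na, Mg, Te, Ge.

Te > Ge > Mg > Sn > Al > Na

First ionization energy rises across a period (greater Z_eff holds electrons more tightly) and falls down a group (valence electrons are farther from the nucleus).
Here both period and group differ, so the two effects have to be weighed against each other.
Al > Na: Al lies to the right of Na in period 3, so the across-period effect alone puts Al higher.
Sn > Al: the two effects oppose for this pair; the across-period effect wins (709 vs 578 kJ/mol).
Mg > Sn: period and group pull opposite ways; the down-group shift dominates (738 vs 709 kJ/mol).
Ge > Mg: the two effects oppose for this pair; the across-period effect wins (762 vs 738 kJ/mol).
Te > Ge: the two effects oppose for this pair; the across-period effect wins (869 vs 762 kJ/mol).
Note the exception: Mg has a higher first ionization energy than Al, contrary to the simple trend — Al's single 3p electron is easier to remove than one from Mg's filled 3s².
Approximate values (kJ/mol): Na 496, Mg 738, Al 578, Ge 762, Sn 709, Te 869.
So from highest to lowest: Te > Ge > Mg > Sn > Al > Na.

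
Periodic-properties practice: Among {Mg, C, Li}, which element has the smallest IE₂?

The second ionization energy removes an electron from the +1 ion. For each element: Mg⁺ still has 1 valence electron; C⁺ still has 3 valence electrons; Li⁺ is the bare [He] core.
Pulling an electron out of a noble-gas core costs far more than removing a remaining valence electron, so Li sits at the high end of IE_2.
Valence configurations: Mg⁺ [Ne]3s¹, C⁺ [He]2s²2p¹.
Approximate IE_2 values (kJ/mol): Mg 1451, C 2353, Li 7298.
Putting it together, IE_2: Mg < C < Li.

Mg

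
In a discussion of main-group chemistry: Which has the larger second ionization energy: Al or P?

Consider each +1 ion: Al⁺ still has 2 valence electrons; P⁺ still has 4 valence electrons.
All are still removing valence electrons, so compare the +1 ions as you would atoms: IE_2 generally rises across a period (higher Z_eff) and falls down a group (larger shell), subject to the usual subshell exceptions.
Valence configurations: Al⁺ [Ne]3s², P⁺ [Ne]3s²3p².
Tabulated IE_2 (kJ/mol): Al 1817, P 1907.
Hence IE_2: Al < P.

P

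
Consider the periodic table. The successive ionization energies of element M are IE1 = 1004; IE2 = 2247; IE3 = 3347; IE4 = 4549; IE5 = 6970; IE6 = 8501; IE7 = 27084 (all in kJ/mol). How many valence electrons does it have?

6

Look for the largest jump between consecutive ionization energies: IE7/IE6 ≈ 3.2, far larger than any earlier ratio.
That jump marks the point where a core electron is being removed. So the atom has 6 valence electrons.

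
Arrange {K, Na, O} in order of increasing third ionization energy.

K, O, Na

IE_3 is the cost of taking one more electron from the +2 cation: K²⁺ is already 1 electron into the core; Na²⁺ is already 1 electron into the core; O²⁺ still has 4 valence electrons.
Usually core removal costs more than valence removal, but here the competition is close: a tightly held n=2 valence electron can cost more to remove than an n=3 core electron, so the actual values have to decide it.
Tabulated IE_3 (kJ/mol): K 4420, Na 6910, O 5300.
Putting it together, IE_3: K < O < Na.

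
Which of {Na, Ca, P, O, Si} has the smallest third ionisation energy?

P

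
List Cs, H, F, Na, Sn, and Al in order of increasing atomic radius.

Across a period the added protons contract the valence shell; down a group each new principal shell makes the atom larger.
These span different periods and groups, so the two trends combine.
F > H: the two effects oppose for this pair; the down-group effect wins (64 vs 32 pm).
Al > F: both effects reinforce here, so Al is clearly the larger of the two.
Sn > Al: the two effects oppose for this pair; the down-group effect wins (140 vs 126 pm).
Na > Sn: the two effects oppose for this pair; the across-period effect wins (155 vs 140 pm).
Cs > Na: Cs sits below Na in group 1, so the down-group effect alone puts Cs larger.
Tabulated atomic radius (pm): H 32, F 64, Na 155, Al 126, Sn 140, Cs 232.
So from smallest to largest: H < F < Al < Sn < Na < Cs.

H < F < Al < Sn < Na < Cs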